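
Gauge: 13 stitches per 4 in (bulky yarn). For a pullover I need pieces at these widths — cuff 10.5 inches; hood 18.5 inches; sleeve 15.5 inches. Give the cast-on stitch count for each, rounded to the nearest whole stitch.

Rate = 13/4 = 3.25 sts per in.
cuff: 10.5 × 3.25 = 34.12 → 34.
hood: 18.5 × 3.25 = 60.12 → 60.
sleeve: 15.5 × 3.25 = 50.38 → 50.

cuff 34; hood 60; sleeve 50.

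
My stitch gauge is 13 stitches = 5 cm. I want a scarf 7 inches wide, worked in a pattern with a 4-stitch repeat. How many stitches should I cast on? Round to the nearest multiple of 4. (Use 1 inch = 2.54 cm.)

7 in = 7 × 2.54 = 17.78 cm.
13 / 5 = 2.6 sts/cm.
17.78 × 2.6 = 46.23 sts.
→ 48.

Cast on 48 stitches.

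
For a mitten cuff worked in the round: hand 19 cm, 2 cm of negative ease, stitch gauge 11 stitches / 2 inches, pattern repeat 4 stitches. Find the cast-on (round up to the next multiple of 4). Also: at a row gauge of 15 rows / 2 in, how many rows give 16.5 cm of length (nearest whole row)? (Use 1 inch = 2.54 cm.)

Finished = 19 − 2 = 17 cm.
17 cm × 1/2.54 = 6.69 inches.
11/2 = 5.5 sts per in; 6.69 × 5.5 = 36.81 sts.
Next multiple of 4 → 40.
16.5 cm = 6.50 inches; × 7.5 = 48.72 → 49 rows.

Cast on 40 stitches; work 49 rows.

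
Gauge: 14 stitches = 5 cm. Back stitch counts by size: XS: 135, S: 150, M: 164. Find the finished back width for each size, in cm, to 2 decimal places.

14/5 = 2.8 sts per cm.
XS: 135 / 2.8 = 48.214 → 48.21 cm.
S: 150 / 2.8 = 53.571 → 53.57 cm.
M: 164 / 2.8 = 58.571 → 58.57 cm.

XS 48.21 cm; S 53.57 cm; M 58.57 cm.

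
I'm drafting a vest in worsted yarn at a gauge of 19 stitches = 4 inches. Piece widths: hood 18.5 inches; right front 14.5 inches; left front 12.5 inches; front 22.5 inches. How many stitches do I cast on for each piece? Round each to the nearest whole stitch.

hood 88; right front 69; left front 59; front 107.

Rate = 19/4 = 4.75 sts per in.
hood: 18.5 × 4.75 = 87.88 → 88.
right front: 14.5 × 4.75 = 68.88 → 69.
left front: 12.5 × 4.75 = 59.38 → 59.
front: 22.5 × 4.75 = 106.88 → 107.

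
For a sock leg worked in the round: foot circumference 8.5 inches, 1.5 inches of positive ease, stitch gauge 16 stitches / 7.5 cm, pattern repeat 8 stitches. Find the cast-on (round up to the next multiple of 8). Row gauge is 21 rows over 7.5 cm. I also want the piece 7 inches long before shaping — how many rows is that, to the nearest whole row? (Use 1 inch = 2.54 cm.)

Finished = 8.5 + 1.5 = 10 inches.
10 inches × 2.54 = 25.40 cm.
16/7.5 = 2.133 sts per cm; 25.40 × 2.133 = 54.19 sts.
Next multiple of 8 → 56.
7 inches = 17.78 cm; × 2.8 = 49.78 → 50 rows.

Cast on 56 stitches; work 50 rows.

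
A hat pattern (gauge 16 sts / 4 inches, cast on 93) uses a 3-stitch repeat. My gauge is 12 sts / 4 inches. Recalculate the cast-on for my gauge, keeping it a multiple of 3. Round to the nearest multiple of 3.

93 × 12 / 16 = 69.75.
Nearest multiple of 3: 69.

69 stitches.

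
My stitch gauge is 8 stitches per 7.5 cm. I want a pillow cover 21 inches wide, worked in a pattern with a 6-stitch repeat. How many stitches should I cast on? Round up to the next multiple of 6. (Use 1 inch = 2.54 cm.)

21 in = 21 × 2.54 = 53.34 cm.
8 / 7.5 = 1.067 sts/cm.
53.34 × 1.067 = 56.90 sts.
→ 60.

60 stitches.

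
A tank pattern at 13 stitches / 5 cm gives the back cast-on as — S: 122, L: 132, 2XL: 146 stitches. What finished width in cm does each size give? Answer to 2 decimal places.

S 46.92 cm; L 50.77 cm; 2XL 56.15 cm.

13/5 = 2.6 sts per cm.
S: 122 / 2.6 = 46.923 → 46.92 cm.
L: 132 / 2.6 = 50.769 → 50.77 cm.
2XL: 146 / 2.6 = 56.154 → 56.15 cm.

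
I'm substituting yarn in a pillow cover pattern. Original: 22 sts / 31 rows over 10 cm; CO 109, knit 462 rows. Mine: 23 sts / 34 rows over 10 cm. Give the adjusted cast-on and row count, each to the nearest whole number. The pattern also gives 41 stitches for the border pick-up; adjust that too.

Stitches: 109 × 23/22 = 113.95 → 114.
Rows: 462 × 34/31 = 506.71 → 507.
border pick-up: 41 × 23/22 = 42.86 → 43.

Cast on 114 stitches; work 507 rows; border pick-up 43 stitches.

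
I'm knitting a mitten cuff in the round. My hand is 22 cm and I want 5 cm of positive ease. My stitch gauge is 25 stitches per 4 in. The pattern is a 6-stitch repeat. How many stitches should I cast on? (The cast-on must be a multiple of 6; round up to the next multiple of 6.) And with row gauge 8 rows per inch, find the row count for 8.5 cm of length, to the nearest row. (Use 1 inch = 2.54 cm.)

Finished = 22 + 5 = 27 cm.
27 cm × 1/2.54 = 10.63 inches.
25/4 = 6.25 sts per in; 10.63 × 6.25 = 66.44 sts.
Next multiple of 6 → 72.
8.5 cm = 3.35 inches; × 8 = 26.77 → 27 rows.

Cast on 72 stitches; work 27 rows.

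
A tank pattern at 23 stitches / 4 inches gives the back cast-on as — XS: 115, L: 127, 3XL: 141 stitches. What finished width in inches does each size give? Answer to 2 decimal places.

23/4 = 5.75 sts per in.
XS: 115 / 5.75 = 20.000 → 20.00 in.
L: 127 / 5.75 = 22.087 → 22.09 in.
3XL: 141 / 5.75 = 24.522 → 24.52 in.

XS 20.00 inches; L 22.09 inches; 3XL 24.52 inches.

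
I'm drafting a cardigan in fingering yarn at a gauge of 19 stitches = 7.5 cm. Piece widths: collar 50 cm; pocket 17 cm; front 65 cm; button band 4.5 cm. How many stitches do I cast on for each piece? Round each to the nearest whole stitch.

collar 127; pocket 43; front 165; button band 11.

Rate = 19/7.5 = 2.533 sts per cm.
collar: 50 × 2.533 = 126.67 → 127.
pocket: 17 × 2.533 = 43.07 → 43.
front: 65 × 2.533 = 164.67 → 165.
button band: 4.5 × 2.533 = 11.40 → 11.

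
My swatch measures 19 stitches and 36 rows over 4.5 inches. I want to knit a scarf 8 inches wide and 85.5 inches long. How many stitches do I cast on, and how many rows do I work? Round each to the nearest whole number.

Cast on 34 stitches and work 684 rows.

Stitch gauge = 19/4.5 = 4.222 sts/in; 8 × 4.222 = 33.78 → 34 sts.
Row gauge = 36/4.5 = 8 rows/in; 85.5 × 8 = 684.00 → 684 rows.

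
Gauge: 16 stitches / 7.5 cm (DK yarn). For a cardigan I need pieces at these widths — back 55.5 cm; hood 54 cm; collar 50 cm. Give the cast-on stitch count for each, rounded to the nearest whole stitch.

Rate = 16/7.5 = 2.133 sts per cm.
back: 55.5 × 2.133 = 118.40 → 118.
hood: 54 × 2.133 = 115.20 → 115.
collar: 50 × 2.133 = 106.67 → 107.

back 118; hood 115; collar 107.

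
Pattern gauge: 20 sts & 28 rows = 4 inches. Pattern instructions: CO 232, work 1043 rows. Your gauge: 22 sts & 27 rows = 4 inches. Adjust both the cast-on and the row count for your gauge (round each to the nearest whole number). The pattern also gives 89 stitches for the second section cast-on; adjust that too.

Cast on 255 stitches; work 1006 rows; second section cast-on 98 stitches.

Stitches: 232 × 22/20 = 255.20 → 255.
Rows: 1043 × 27/28 = 1005.75 → 1006.
second section cast-on: 89 × 22/20 = 97.90 → 98.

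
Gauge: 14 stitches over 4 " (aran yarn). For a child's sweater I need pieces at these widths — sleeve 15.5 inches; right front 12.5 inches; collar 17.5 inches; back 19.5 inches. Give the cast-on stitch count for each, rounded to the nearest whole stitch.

sleeve 54; right front 44; collar 61; back 68.

Rate = 14/4 = 3.5 sts per in.
sleeve: 15.5 × 3.5 = 54.25 → 54.
right front: 12.5 × 3.5 = 43.75 → 44.
collar: 17.5 × 3.5 = 61.25 → 61.
back: 19.5 × 3.5 = 68.25 → 68.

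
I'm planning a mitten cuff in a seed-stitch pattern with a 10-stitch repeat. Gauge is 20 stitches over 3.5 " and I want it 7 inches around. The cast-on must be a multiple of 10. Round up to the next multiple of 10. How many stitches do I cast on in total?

20 / 3.5 = 5.714 sts per inch.
7 × 5.714 = 40.00 sts.
Next multiple of 10: 40.

CO 40 sts.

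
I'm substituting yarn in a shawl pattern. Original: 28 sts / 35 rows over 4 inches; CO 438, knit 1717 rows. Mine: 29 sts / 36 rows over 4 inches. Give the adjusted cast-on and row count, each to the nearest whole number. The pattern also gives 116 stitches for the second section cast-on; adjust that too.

Stitches: 438 × 29/28 = 453.64 → 454.
Rows: 1717 × 36/35 = 1766.06 → 1766.
second section cast-on: 116 × 29/28 = 120.14 → 120.

Cast on 454 stitches; work 1766 rows; second section cast-on 120 stitches.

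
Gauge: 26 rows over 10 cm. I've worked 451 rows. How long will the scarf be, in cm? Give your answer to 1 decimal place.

26 rows / 10 cm = 2.6 rows per cm.
451 / 2.6 = 173.46 cm.

173.5 cm.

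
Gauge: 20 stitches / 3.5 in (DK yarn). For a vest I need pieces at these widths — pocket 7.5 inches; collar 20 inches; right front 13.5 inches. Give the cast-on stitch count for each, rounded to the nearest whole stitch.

pocket 43; collar 114; right front 77.

Rate = 20/3.5 = 5.714 sts per in.
pocket: 7.5 × 5.714 = 42.86 → 43.
collar: 20 × 5.714 = 114.29 → 114.
right front: 13.5 × 5.714 = 77.14 → 77.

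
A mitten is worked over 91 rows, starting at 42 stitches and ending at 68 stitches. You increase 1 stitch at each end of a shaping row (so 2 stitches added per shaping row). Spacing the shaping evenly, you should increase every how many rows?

Stitches to add: |68 − 42| = 26.
Shaping rows needed: 26 / 2 = 13.
91 rows / 13 = every 7 rows.

Increase every 7th row.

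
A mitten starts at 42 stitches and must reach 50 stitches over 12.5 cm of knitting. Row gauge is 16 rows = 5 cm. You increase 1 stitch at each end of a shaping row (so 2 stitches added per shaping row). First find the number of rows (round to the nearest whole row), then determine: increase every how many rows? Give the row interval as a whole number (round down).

Increase every 10th row.

Rows = 12.5 × 3.2 = 40.0 → 40 rows.
Stitches to add: 8 → 4 shaping rows (at 2 st each).
40 / 4 = 10.00 → every 10 rows.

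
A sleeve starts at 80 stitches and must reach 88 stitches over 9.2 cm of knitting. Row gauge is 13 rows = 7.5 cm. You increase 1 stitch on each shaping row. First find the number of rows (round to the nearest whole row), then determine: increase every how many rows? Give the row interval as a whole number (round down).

Increase every 2nd row.

Rows = 9.2 × 1.733 = 15.9 → 16 rows.
Stitches to add: 8 → 8 shaping rows (at 1 st each).
16 / 8 = 2.00 → every 2 rows.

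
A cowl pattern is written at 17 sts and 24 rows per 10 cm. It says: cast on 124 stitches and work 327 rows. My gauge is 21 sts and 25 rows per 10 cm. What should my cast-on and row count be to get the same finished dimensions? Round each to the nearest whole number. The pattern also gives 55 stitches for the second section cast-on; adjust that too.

Stitches: 124 × 21/17 = 153.18 → 153.
Rows: 327 × 25/24 = 340.62 → 341.
second section cast-on: 55 × 21/17 = 67.94 → 68.

Cast on 153 stitches; work 341 rows; second section cast-on 68 stitches.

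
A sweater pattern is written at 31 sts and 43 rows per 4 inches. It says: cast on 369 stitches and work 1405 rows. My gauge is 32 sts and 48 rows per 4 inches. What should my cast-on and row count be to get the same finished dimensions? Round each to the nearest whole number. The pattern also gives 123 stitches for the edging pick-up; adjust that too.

Stitches: 369 × 32/31 = 380.90 → 381.
Rows: 1405 × 48/43 = 1568.37 → 1568.
edging pick-up: 123 × 32/31 = 126.97 → 127.

Cast on 381 stitches; work 1568 rows; edging pick-up 127 stitches.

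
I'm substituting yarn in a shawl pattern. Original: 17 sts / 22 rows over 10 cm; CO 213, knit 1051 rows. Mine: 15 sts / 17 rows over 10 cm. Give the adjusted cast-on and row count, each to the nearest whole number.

Cast on 188 stitches; work 812 rows.

Stitches: 213 × 15/17 = 187.94 → 188.
Rows: 1051 × 17/22 = 812.14 → 812.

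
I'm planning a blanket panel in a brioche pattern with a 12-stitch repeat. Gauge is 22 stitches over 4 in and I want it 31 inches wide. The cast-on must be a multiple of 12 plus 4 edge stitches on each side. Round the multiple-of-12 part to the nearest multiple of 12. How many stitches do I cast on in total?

22 / 4 = 5.5 sts per inch.
31 × 5.5 = 170.50 sts.
Less 8 edge sts → 162.50 for the repeat.
Nearest multiple of 12: 168.
Add back 8 edge sts → 176.

CO 176 sts.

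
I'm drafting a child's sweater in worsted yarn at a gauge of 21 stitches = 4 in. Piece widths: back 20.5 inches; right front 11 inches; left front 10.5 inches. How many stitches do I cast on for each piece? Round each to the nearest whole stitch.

back 108; right front 58; left front 55.

Rate = 21/4 = 5.25 sts per in.
back: 20.5 × 5.25 = 107.62 → 108.
right front: 11 × 5.25 = 57.75 → 58.
left front: 10.5 × 5.25 = 55.12 → 55.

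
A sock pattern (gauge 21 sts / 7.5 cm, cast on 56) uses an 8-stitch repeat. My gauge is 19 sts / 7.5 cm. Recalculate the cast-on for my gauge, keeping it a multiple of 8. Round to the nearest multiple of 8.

56 × 19 / 21 = 50.67.
Nearest multiple of 8: 48.

48 stitches.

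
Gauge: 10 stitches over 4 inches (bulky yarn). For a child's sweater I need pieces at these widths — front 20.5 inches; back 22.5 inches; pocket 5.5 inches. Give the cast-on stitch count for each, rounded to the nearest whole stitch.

front 51; back 56; pocket 14.

Rate = 10/4 = 2.5 sts per in.
front: 20.5 × 2.5 = 51.25 → 51.
back: 22.5 × 2.5 = 56.25 → 56.
pocket: 5.5 × 2.5 = 13.75 → 14.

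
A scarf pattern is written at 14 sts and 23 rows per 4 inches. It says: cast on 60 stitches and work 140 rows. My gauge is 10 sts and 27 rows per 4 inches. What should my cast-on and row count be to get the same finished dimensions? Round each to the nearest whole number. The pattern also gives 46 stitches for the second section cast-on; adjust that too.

Cast on 43 stitches; work 164 rows; second section cast-on 33 stitches.

Stitches: 60 × 10/14 = 42.86 → 43.
Rows: 140 × 27/23 = 164.35 → 164.
second section cast-on: 46 × 10/14 = 32.86 → 33.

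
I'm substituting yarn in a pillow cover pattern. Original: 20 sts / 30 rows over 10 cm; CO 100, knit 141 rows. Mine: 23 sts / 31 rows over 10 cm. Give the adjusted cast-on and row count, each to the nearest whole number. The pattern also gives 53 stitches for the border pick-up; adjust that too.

Stitches: 100 × 23/20 = 115.00 → 115.
Rows: 141 × 31/30 = 145.70 → 146.
border pick-up: 53 × 23/20 = 60.95 → 61.

Cast on 115 stitches; work 146 rows; border pick-up 61 stitches.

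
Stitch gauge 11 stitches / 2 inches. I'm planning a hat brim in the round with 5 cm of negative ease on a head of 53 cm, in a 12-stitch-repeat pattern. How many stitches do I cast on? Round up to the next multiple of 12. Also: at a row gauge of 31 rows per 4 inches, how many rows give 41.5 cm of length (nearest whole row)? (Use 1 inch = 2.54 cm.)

Cast on 108 stitches; work 127 rows.

Finished = 53 − 5 = 48 cm.
48 cm × 1/2.54 = 18.90 inches.
11/2 = 5.5 sts per in; 18.90 × 5.5 = 103.94 sts.
Next multiple of 12 → 108.
41.5 cm = 16.34 inches; × 7.75 = 126.62 → 127 rows.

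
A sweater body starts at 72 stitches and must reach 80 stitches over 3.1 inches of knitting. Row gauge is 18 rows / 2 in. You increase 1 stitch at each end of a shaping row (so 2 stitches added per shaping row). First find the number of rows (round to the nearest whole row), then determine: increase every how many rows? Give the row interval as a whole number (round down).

Increase every 7th row.

Rows = 3.1 × 9 = 27.9 → 28 rows.
Stitches to add: 8 → 4 shaping rows (at 2 st each).
28 / 4 = 7.00 → every 7 rows.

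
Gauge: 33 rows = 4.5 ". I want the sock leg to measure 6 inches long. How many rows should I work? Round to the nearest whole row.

Knit 44 rows.

33 rows / 4.5 in = 7.333 rows per inch.
6 × 7.333 = 44.00 rows.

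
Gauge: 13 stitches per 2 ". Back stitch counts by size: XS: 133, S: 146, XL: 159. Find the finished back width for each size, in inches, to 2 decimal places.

XS 20.46 inches; S 22.46 inches; XL 24.46 inches.

13/2 = 6.5 sts per in.
XS: 133 / 6.5 = 20.462 → 20.46 in.
S: 146 / 6.5 = 22.462 → 22.46 in.
XL: 159 / 6.5 = 24.462 → 24.46 in.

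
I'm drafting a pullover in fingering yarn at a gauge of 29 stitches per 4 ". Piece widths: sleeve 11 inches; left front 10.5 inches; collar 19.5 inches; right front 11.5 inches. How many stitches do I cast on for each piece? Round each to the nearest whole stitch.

sleeve 80; left front 76; collar 141; right front 83.

Rate = 29/4 = 7.25 sts per in.
sleeve: 11 × 7.25 = 79.75 → 80.
left front: 10.5 × 7.25 = 76.12 → 76.
collar: 19.5 × 7.25 = 141.38 → 141.
right front: 11.5 × 7.25 = 83.38 → 83.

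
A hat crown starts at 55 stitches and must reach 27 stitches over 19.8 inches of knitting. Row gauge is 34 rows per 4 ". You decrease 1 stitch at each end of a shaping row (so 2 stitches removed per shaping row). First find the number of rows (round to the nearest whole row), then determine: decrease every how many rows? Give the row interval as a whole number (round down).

Rows = 19.8 × 8.5 = 168.3 → 168 rows.
Stitches to remove: 28 → 14 shaping rows (at 2 st each).
168 / 14 = 12.00 → every 12 rows.

Decrease every 12th row.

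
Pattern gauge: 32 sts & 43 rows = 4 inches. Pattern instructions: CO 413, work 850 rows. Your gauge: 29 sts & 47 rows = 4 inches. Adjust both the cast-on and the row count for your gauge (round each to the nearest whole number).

Cast on 374 stitches; work 929 rows.

Stitches: 413 × 29/32 = 374.28 → 374.
Rows: 850 × 47/43 = 929.07 → 929.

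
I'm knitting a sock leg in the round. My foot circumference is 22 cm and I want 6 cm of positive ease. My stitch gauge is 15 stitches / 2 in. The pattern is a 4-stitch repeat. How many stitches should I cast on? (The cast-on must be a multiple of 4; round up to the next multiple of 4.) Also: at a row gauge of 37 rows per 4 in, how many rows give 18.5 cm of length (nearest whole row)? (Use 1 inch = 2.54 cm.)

Cast on 84 stitches; work 67 rows.

Finished = 22 + 6 = 28 cm.
28 cm × 1/2.54 = 11.02 inches.
15/2 = 7.5 sts per in; 11.02 × 7.5 = 82.68 sts.
Next multiple of 4 → 84.
18.5 cm = 7.28 inches; × 9.25 = 67.37 → 67 rows.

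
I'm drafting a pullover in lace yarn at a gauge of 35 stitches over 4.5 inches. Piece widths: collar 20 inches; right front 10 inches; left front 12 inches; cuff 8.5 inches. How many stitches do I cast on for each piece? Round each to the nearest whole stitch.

Rate = 35/4.5 = 7.778 sts per in.
collar: 20 × 7.778 = 155.56 → 156.
right front: 10 × 7.778 = 77.78 → 78.
left front: 12 × 7.778 = 93.33 → 93.
cuff: 8.5 × 7.778 = 66.11 → 66.

collar 156; right front 78; left front 93; cuff 66.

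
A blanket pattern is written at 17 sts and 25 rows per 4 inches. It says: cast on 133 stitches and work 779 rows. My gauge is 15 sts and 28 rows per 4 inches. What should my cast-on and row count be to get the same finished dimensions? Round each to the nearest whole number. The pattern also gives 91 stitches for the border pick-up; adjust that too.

Cast on 117 stitches; work 872 rows; border pick-up 80 stitches.

Stitches: 133 × 15/17 = 117.35 → 117.
Rows: 779 × 28/25 = 872.48 → 872.
border pick-up: 91 × 15/17 = 80.29 → 80.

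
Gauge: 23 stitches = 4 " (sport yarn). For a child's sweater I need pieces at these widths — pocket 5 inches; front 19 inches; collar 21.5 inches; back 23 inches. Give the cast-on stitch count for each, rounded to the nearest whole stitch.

pocket 29; front 109; collar 124; back 132.

Rate = 23/4 = 5.75 sts per in.
pocket: 5 × 5.75 = 28.75 → 29.
front: 19 × 5.75 = 109.25 → 109.
collar: 21.5 × 5.75 = 123.62 → 124.
back: 23 × 5.75 = 132.25 → 132.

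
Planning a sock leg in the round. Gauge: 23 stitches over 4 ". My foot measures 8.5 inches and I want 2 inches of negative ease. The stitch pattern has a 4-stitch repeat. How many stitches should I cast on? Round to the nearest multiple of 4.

Finished = 8.5 − 2 = 6.5 inches.
23 / 4 = 5.75 sts/in.
6.5 × 5.75 = 37.38 sts.
Nearest multiple of 4: 36.

CO 36 sts.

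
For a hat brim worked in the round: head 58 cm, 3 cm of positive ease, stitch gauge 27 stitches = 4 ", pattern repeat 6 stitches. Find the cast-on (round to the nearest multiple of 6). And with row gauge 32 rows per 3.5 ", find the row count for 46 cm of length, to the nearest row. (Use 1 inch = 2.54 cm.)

Cast on 162 stitches; work 166 rows.

Finished = 58 + 3 = 61 cm.
61 cm × 1/2.54 = 24.02 inches.
27/4 = 6.75 sts per in; 24.02 × 6.75 = 162.11 sts.
Nearest multiple of 6 → 162.
46 cm = 18.11 inches; × 9.143 = 165.58 → 166 rows.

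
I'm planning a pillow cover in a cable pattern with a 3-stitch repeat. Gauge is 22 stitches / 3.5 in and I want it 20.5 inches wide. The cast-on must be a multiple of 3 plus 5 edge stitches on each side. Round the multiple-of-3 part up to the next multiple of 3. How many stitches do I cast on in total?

22 / 3.5 = 6.286 sts per inch.
20.5 × 6.286 = 128.86 sts.
Less 10 edge sts → 118.86 for the repeat.
Next multiple of 3: 120.
Add back 10 edge sts → 130.

130 stitches.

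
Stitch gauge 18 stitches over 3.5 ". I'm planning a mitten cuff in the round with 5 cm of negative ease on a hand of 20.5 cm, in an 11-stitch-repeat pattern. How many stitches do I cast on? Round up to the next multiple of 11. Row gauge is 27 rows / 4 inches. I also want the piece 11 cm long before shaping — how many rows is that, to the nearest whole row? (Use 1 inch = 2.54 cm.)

Finished = 20.5 − 5 = 15.5 cm.
15.5 cm × 1/2.54 = 6.10 inches.
18/3.5 = 5.143 sts per in; 6.10 × 5.143 = 31.38 sts.
Next multiple of 11 → 33.
11 cm = 4.33 inches; × 6.75 = 29.23 → 29 rows.

Cast on 33 stitches; work 29 rows.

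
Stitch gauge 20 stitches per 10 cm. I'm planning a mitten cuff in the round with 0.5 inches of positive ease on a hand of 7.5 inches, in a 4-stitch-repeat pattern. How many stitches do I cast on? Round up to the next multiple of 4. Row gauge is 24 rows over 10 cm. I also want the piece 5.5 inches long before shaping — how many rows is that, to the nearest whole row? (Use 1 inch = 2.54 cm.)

Cast on 44 stitches; work 34 rows.

Finished = 7.5 + 0.5 = 8 inches.
8 inches × 2.54 = 20.32 cm.
20/10 = 2 sts per cm; 20.32 × 2 = 40.64 sts.
Next multiple of 4 → 44.
5.5 inches = 13.97 cm; × 2.4 = 33.53 → 34 rows.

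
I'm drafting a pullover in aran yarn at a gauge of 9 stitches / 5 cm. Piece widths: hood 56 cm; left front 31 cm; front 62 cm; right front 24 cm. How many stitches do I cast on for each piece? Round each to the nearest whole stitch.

hood 101; left front 56; front 112; right front 43.

Rate = 9/5 = 1.8 sts per cm.
hood: 56 × 1.8 = 100.80 → 101.
left front: 31 × 1.8 = 55.80 → 56.
front: 62 × 1.8 = 111.60 → 112.
right front: 24 × 1.8 = 43.20 → 43.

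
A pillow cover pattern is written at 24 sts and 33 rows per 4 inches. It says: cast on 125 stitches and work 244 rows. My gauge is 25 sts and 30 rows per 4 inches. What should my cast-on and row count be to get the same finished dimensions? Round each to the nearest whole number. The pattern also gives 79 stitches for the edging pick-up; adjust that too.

Stitches: 125 × 25/24 = 130.21 → 130.
Rows: 244 × 30/33 = 221.82 → 222.
edging pick-up: 79 × 25/24 = 82.29 → 82.

Cast on 130 stitches; work 222 rows; edging pick-up 82 stitches.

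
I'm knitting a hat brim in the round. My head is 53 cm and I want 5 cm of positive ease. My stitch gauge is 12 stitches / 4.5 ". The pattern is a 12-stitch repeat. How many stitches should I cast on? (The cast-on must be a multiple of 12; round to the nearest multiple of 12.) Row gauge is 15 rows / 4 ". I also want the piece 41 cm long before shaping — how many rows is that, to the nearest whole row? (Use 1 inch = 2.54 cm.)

Cast on 60 stitches; work 61 rows.

Finished = 53 + 5 = 58 cm.
58 cm × 1/2.54 = 22.83 inches.
12/4.5 = 2.667 sts per in; 22.83 × 2.667 = 60.89 sts.
Nearest multiple of 12 → 60.
41 cm = 16.14 inches; × 3.75 = 60.53 → 61 rows.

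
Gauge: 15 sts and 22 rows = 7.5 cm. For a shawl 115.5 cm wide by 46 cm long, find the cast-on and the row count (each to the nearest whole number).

Stitch gauge = 15/7.5 = 2 sts/cm; 115.5 × 2 = 231.00 → 231 sts.
Row gauge = 22/7.5 = 2.933 rows/cm; 46 × 2.933 = 134.93 → 135 rows.

Cast on 231 stitches and work 135 rows.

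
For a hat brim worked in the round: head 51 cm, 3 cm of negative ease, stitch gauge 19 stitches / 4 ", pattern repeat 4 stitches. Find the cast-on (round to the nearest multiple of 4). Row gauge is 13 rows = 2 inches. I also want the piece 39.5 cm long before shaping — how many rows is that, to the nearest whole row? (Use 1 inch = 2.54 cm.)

Finished = 51 − 3 = 48 cm.
48 cm × 1/2.54 = 18.90 inches.
19/4 = 4.75 sts per in; 18.90 × 4.75 = 89.76 sts.
Nearest multiple of 4 → 88.
39.5 cm = 15.55 inches; × 6.5 = 101.08 → 101 rows.

Cast on 88 stitches; work 101 rows.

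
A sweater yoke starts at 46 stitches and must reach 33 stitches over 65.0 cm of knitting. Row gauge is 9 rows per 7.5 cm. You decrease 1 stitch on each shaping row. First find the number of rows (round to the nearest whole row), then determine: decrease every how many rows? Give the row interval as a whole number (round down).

Decrease every 6th row.

Rows = 65.0 × 1.2 = 78.0 → 78 rows.
Stitches to remove: 13 → 13 shaping rows (at 1 st each).
78 / 13 = 6.00 → every 6 rows.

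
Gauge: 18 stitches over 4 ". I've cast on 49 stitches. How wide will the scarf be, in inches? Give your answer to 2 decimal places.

18 stitches / 4 inch = 4.5 stitches per inch.
49 / 4.5 = 10.889 inches.

10.89 inches.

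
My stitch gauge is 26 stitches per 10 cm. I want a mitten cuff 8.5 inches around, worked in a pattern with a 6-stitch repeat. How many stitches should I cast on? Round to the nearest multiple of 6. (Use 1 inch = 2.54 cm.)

CO 54 sts.

8.5 in = 8.5 × 2.54 = 21.59 cm.
26 / 10 = 2.6 sts/cm.
21.59 × 2.6 = 56.13 sts.
→ 54.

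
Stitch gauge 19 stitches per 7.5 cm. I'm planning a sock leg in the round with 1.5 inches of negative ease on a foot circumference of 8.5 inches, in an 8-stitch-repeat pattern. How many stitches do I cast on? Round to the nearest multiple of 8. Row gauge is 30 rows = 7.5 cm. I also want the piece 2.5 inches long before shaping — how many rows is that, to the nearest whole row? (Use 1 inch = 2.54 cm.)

Cast on 48 stitches; work 25 rows.

Finished = 8.5 − 1.5 = 7 inches.
7 inches × 2.54 = 17.78 cm.
19/7.5 = 2.533 sts per cm; 17.78 × 2.533 = 45.04 sts.
Nearest multiple of 8 → 48.
2.5 inches = 6.35 cm; × 4 = 25.40 → 25 rows.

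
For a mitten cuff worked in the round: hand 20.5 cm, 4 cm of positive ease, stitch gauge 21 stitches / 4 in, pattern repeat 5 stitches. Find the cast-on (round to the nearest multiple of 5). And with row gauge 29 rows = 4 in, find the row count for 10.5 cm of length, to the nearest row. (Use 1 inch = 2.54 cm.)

Finished = 20.5 + 4 = 24.5 cm.
24.5 cm × 1/2.54 = 9.65 inches.
21/4 = 5.25 sts per in; 9.65 × 5.25 = 50.64 sts.
Nearest multiple of 5 → 50.
10.5 cm = 4.13 inches; × 7.25 = 29.97 → 30 rows.

Cast on 50 stitches; work 30 rows.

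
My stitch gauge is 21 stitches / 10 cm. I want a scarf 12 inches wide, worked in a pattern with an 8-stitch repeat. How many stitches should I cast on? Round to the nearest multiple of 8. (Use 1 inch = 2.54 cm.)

12 in = 12 × 2.54 = 30.48 cm.
21 / 10 = 2.1 sts/cm.
30.48 × 2.1 = 64.01 sts.
→ 64.

64 stitches.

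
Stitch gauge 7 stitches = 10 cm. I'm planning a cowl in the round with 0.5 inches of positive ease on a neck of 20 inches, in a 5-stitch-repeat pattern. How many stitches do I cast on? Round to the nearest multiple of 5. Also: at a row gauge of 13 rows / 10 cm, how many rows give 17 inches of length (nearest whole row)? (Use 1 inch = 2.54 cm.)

Cast on 35 stitches; work 56 rows.

Finished = 20 + 0.5 = 20.5 inches.
20.5 inches × 2.54 = 52.07 cm.
7/10 = 0.7 sts per cm; 52.07 × 0.7 = 36.45 sts.
Nearest multiple of 5 → 35.
17 inches = 43.18 cm; × 1.3 = 56.13 → 56 rows.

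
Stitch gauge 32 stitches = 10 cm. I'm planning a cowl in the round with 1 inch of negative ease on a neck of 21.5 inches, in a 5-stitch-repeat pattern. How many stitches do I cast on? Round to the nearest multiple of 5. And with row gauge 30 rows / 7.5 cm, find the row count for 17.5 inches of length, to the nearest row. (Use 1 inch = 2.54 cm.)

Cast on 165 stitches; work 178 rows.

Finished = 21.5 − 1 = 20.5 inches.
20.5 inches × 2.54 = 52.07 cm.
32/10 = 3.2 sts per cm; 52.07 × 3.2 = 166.62 sts.
Nearest multiple of 5 → 165.
17.5 inches = 44.45 cm; × 4 = 177.80 → 178 rows.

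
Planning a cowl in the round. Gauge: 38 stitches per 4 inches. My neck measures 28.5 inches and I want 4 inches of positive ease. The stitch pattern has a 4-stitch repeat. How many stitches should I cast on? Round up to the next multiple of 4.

Finished = 28.5 + 4 = 32.5 inches.
38 / 4 = 9.5 sts/in.
32.5 × 9.5 = 308.75 sts.
Next multiple of 4: 312.

312 stitches.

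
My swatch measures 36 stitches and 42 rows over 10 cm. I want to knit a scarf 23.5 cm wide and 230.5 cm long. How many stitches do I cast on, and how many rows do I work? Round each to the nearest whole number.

Stitch gauge = 36/10 = 3.6 sts/cm; 23.5 × 3.6 = 84.60 → 85 sts.
Row gauge = 42/10 = 4.2 rows/cm; 230.5 × 4.2 = 968.10 → 968 rows.

Cast on 85 stitches and work 968 rows.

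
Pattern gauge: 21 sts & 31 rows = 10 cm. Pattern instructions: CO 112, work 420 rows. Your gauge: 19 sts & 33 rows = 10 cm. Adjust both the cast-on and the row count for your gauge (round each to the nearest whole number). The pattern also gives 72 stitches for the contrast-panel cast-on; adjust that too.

Cast on 101 stitches; work 447 rows; contrast-panel cast-on 65 stitches.

Stitches: 112 × 19/21 = 101.33 → 101.
Rows: 420 × 33/31 = 447.10 → 447.
contrast-panel cast-on: 72 × 19/21 = 65.14 → 65.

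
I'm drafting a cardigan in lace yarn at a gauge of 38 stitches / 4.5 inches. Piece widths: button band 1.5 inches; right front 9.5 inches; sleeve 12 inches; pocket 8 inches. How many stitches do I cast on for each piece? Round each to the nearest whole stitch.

Rate = 38/4.5 = 8.444 sts per in.
button band: 1.5 × 8.444 = 12.67 → 13.
right front: 9.5 × 8.444 = 80.22 → 80.
sleeve: 12 × 8.444 = 101.33 → 101.
pocket: 8 × 8.444 = 67.56 → 68.

button band 13; right front 80; sleeve 101; pocket 68.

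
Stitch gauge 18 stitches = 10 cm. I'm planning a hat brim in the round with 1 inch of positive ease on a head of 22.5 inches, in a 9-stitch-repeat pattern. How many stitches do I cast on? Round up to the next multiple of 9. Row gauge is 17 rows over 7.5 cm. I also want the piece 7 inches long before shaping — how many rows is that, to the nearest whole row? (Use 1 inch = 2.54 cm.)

Finished = 22.5 + 1 = 23.5 inches.
23.5 inches × 2.54 = 59.69 cm.
18/10 = 1.8 sts per cm; 59.69 × 1.8 = 107.44 sts.
Next multiple of 9 → 108.
7 inches = 17.78 cm; × 2.267 = 40.30 → 40 rows.

Cast on 108 stitches; work 40 rows.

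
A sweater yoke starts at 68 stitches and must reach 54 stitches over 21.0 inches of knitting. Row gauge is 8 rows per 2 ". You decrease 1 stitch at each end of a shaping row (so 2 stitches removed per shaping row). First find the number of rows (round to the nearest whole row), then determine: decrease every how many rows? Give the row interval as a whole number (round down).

Decrease every 12th row.

Rows = 21.0 × 4 = 84.0 → 84 rows.
Stitches to remove: 14 → 7 shaping rows (at 2 st each).
84 / 7 = 12.00 → every 12 rows.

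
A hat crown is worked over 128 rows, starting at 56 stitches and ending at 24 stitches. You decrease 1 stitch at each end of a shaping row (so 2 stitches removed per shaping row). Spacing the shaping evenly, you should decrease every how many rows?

Decrease every 8th row.

Stitches to remove: |24 − 56| = 32.
Shaping rows needed: 32 / 2 = 16.
128 rows / 16 = every 8 rows.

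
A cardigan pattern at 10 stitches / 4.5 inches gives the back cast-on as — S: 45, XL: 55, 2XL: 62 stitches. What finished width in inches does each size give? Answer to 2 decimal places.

S 20.25 inches; XL 24.75 inches; 2XL 27.90 inches.

10/4.5 = 2.222 sts per in.
S: 45 / 2.222 = 20.250 → 20.25 in.
XL: 55 / 2.222 = 24.750 → 24.75 in.
2XL: 62 / 2.222 = 27.900 → 27.90 in.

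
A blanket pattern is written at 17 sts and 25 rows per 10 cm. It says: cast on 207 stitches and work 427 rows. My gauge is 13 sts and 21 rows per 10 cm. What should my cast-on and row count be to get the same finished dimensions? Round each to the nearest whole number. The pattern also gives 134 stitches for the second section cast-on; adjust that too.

Cast on 158 stitches; work 359 rows; second section cast-on 102 stitches.

Stitches: 207 × 13/17 = 158.29 → 158.
Rows: 427 × 21/25 = 358.68 → 359.
second section cast-on: 134 × 13/17 = 102.47 → 102.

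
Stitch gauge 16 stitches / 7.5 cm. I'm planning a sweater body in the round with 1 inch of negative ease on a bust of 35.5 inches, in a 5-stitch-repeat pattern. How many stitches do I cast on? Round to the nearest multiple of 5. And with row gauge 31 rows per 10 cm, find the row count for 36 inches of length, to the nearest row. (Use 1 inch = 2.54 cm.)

Finished = 35.5 − 1 = 34.5 inches.
34.5 inches × 2.54 = 87.63 cm.
16/7.5 = 2.133 sts per cm; 87.63 × 2.133 = 186.94 sts.
Nearest multiple of 5 → 185.
36 inches = 91.44 cm; × 3.1 = 283.46 → 283 rows.

Cast on 185 stitches; work 283 rows.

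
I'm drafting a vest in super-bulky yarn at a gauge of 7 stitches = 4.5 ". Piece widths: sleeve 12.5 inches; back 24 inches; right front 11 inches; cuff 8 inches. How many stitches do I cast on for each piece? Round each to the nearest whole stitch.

Rate = 7/4.5 = 1.556 sts per in.
sleeve: 12.5 × 1.556 = 19.44 → 19.
back: 24 × 1.556 = 37.33 → 37.
right front: 11 × 1.556 = 17.11 → 17.
cuff: 8 × 1.556 = 12.44 → 12.

sleeve 19; back 37; right front 17; cuff 12.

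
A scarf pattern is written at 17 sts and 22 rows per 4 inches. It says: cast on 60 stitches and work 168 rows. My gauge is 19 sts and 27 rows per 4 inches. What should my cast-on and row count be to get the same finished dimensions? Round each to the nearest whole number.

Cast on 67 stitches; work 206 rows.

Stitches: 60 × 19/17 = 67.06 → 67.
Rows: 168 × 27/22 = 206.18 → 206.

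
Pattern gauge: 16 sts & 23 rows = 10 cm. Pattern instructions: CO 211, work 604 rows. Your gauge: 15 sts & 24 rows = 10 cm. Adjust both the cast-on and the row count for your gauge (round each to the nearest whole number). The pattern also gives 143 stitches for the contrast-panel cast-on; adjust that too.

Cast on 198 stitches; work 630 rows; contrast-panel cast-on 134 stitches.

Stitches: 211 × 15/16 = 197.81 → 198.
Rows: 604 × 24/23 = 630.26 → 630.
contrast-panel cast-on: 143 × 15/16 = 134.06 → 134.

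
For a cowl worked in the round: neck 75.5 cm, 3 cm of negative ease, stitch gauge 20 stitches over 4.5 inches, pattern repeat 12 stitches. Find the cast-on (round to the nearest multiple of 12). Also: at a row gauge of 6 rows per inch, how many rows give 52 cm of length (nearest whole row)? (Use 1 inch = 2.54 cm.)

Cast on 132 stitches; work 123 rows.

Finished = 75.5 − 3 = 72.5 cm.
72.5 cm × 1/2.54 = 28.54 inches.
20/4.5 = 4.444 sts per in; 28.54 × 4.444 = 126.86 sts.
Nearest multiple of 12 → 132.
52 cm = 20.47 inches; × 6 = 122.83 → 123 rows.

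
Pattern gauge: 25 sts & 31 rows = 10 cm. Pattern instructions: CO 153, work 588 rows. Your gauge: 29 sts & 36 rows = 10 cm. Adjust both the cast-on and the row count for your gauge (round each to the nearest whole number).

Stitches: 153 × 29/25 = 177.48 → 177.
Rows: 588 × 36/31 = 682.84 → 683.

Cast on 177 stitches; work 683 rows.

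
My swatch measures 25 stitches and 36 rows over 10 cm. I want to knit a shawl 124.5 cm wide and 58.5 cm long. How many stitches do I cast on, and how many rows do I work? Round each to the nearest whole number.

Stitch gauge = 25/10 = 2.5 sts/cm; 124.5 × 2.5 = 311.25 → 311 sts.
Row gauge = 36/10 = 3.6 rows/cm; 58.5 × 3.6 = 210.60 → 211 rows.

Cast on 311 stitches and work 211 rows.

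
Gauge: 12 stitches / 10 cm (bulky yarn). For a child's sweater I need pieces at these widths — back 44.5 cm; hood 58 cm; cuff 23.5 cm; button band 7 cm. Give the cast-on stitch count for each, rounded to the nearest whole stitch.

Rate = 12/10 = 1.2 sts per cm.
back: 44.5 × 1.2 = 53.40 → 53.
hood: 58 × 1.2 = 69.60 → 70.
cuff: 23.5 × 1.2 = 28.20 → 28.
button band: 7 × 1.2 = 8.40 → 8.

back 53; hood 70; cuff 28; button band 8.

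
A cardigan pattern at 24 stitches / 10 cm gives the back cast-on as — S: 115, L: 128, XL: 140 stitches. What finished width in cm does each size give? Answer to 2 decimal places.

24/10 = 2.4 sts per cm.
S: 115 / 2.4 = 47.917 → 47.92 cm.
L: 128 / 2.4 = 53.333 → 53.33 cm.
XL: 140 / 2.4 = 58.333 → 58.33 cm.

S 47.92 cm; L 53.33 cm; XL 58.33 cm.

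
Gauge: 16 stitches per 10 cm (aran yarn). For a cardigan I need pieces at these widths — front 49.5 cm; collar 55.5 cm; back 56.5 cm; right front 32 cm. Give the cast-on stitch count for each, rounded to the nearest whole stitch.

Rate = 16/10 = 1.6 sts per cm.
front: 49.5 × 1.6 = 79.20 → 79.
collar: 55.5 × 1.6 = 88.80 → 89.
back: 56.5 × 1.6 = 90.40 → 90.
right front: 32 × 1.6 = 51.20 → 51.

front 79; collar 89; back 90; right front 51.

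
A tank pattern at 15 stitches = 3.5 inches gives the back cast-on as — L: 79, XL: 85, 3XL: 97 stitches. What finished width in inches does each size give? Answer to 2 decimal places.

15/3.5 = 4.286 sts per in.
L: 79 / 4.286 = 18.433 → 18.43 in.
XL: 85 / 4.286 = 19.833 → 19.83 in.
3XL: 97 / 4.286 = 22.633 → 22.63 in.

L 18.43 inches; XL 19.83 inches; 3XL 22.63 inches.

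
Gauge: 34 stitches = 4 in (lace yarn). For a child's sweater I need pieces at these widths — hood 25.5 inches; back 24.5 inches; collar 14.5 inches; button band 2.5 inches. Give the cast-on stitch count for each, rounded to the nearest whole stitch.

hood 217; back 208; collar 123; button band 21.

Rate = 34/4 = 8.5 sts per in.
hood: 25.5 × 8.5 = 216.75 → 217.
back: 24.5 × 8.5 = 208.25 → 208.
collar: 14.5 × 8.5 = 123.25 → 123.
button band: 2.5 × 8.5 = 21.25 → 21.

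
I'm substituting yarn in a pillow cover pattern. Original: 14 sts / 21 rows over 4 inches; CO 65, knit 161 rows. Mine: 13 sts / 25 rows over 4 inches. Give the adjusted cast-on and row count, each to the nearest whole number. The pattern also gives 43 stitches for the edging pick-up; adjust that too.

Stitches: 65 × 13/14 = 60.36 → 60.
Rows: 161 × 25/21 = 191.67 → 192.
edging pick-up: 43 × 13/14 = 39.93 → 40.

Cast on 60 stitches; work 192 rows; edging pick-up 40 stitches.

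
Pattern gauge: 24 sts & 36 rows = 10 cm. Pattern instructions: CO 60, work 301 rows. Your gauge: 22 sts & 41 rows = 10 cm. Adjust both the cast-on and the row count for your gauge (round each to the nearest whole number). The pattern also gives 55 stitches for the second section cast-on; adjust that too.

Stitches: 60 × 22/24 = 55.00 → 55.
Rows: 301 × 41/36 = 342.81 → 343.
second section cast-on: 55 × 22/24 = 50.42 → 50.

Cast on 55 stitches; work 343 rows; second section cast-on 50 stitches.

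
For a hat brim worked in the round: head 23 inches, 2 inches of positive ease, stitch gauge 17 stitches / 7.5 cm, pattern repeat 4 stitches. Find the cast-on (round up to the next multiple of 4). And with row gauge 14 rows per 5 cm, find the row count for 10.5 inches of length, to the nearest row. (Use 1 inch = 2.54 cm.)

Cast on 144 stitches; work 75 rows.

Finished = 23 + 2 = 25 inches.
25 inches × 2.54 = 63.50 cm.
17/7.5 = 2.267 sts per cm; 63.50 × 2.267 = 143.93 sts.
Next multiple of 4 → 144.
10.5 inches = 26.67 cm; × 2.8 = 74.68 → 75 rows.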